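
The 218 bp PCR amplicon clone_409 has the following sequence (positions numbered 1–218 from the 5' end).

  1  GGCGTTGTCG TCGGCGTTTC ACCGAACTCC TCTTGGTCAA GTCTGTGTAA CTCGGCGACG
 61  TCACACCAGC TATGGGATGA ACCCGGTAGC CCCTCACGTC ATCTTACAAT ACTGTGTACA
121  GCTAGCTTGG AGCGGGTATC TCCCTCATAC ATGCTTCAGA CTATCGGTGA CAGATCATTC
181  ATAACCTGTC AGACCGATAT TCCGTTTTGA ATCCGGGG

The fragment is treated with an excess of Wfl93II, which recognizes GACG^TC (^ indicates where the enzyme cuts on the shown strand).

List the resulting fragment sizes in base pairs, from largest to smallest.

158, 60 bp

The Wfl93II site (GACGTC) starts at position 57.
Wfl93II cuts after base 4 of each site, so after position 60.
Linear molecule, 1 cut → 2 fragments:
  1–60 → 60 bp
  61–218 → 158 bp
Sorted largest to smallest: 158, 60 bp.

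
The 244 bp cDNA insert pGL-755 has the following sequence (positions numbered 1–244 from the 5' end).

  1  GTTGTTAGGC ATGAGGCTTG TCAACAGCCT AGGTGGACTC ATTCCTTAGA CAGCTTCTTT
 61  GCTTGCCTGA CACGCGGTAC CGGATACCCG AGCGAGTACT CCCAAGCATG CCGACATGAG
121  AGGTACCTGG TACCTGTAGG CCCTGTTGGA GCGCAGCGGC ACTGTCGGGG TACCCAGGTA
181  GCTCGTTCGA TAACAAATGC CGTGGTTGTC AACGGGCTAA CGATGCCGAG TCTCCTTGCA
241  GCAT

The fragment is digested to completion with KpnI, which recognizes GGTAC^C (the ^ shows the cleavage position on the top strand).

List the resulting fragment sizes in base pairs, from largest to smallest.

KpnI sites (GGTACC) start at positions 76, 122, 129, 169.
KpnI cuts after base 5 of each site (before the last base), so after positions 80, 126, 133, 173.
Linear molecule, 4 cuts → 5 fragments:
  1–80 → 80 bp
  81–126 → 46 bp
  127–133 → 7 bp
  134–173 → 40 bp
  174–244 → 71 bp
Sorted largest to smallest: 80, 71, 46, 40, 7 bp.

80, 71, 46, 40, 7 bp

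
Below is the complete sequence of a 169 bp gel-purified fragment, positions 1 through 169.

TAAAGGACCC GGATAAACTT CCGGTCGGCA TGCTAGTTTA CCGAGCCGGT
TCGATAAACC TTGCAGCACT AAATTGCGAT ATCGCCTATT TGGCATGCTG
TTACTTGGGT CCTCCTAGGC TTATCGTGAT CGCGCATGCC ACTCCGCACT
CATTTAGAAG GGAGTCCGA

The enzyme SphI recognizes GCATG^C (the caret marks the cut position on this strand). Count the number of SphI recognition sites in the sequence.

GCATGC occurs starting at positions 28, 93, 134.
SphI cuts at 3 sites.

3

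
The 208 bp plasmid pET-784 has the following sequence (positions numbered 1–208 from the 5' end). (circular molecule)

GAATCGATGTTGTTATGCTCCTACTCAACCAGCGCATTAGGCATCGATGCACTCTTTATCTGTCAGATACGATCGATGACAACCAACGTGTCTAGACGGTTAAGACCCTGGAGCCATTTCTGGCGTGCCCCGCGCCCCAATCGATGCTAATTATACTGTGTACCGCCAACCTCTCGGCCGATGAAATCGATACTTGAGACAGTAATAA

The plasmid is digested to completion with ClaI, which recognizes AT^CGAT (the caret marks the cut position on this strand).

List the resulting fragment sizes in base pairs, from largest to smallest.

68, 46, 40, 29, 25 bp

ClaI sites (ATCGAT) start at positions 3, 43, 72, 140, 186.
ClaI cuts after base 2 of each site, so after positions 4, 44, 73, 141, 187.
Circular molecule, 5 cuts → 5 fragments:
  5–44 → 40 bp
  45–73 → 29 bp
  74–141 → 68 bp
  142–187 → 46 bp
  188–208 then 1–4 → 21 + 4 = 25 bp
Sorted largest to smallest: 68, 46, 40, 29, 25 bp.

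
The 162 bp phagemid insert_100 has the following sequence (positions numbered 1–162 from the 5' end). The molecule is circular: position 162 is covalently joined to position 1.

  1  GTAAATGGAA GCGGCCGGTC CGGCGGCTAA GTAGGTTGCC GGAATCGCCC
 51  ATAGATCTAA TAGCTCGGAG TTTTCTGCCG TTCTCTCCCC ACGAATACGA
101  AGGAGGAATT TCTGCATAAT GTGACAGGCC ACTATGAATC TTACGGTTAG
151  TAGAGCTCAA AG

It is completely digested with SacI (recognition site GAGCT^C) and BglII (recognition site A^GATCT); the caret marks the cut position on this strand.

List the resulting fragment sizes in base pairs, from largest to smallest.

104, 58 bp

The SacI site (GAGCTC) starts at position 153.
SacI cuts after base 5 of each site (before the last base), so after position 157.
The BglII site (AGATCT) starts at position 53.
BglII cuts after the first base of each site, so after position 53.
Combined cut positions: 53, 157.
Circular molecule, 2 cuts → 2 fragments:
  54–157 → 104 bp
  158–162 then 1–53 → 5 + 53 = 58 bp
Sorted largest to smallest: 104, 58 bp.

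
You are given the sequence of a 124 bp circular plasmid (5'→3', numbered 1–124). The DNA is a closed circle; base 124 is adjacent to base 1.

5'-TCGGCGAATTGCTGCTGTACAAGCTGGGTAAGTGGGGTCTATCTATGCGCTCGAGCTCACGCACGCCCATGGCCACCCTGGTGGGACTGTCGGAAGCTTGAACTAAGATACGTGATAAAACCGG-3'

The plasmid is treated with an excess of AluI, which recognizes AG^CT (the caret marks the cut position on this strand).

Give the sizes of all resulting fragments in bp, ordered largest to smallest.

AluI sites (AGCT) start at positions 22, 54, 95.
AluI cuts after base 2 of each site, so after positions 23, 55, 96.
Circular molecule, 3 cuts → 3 fragments:
  24–55 → 32 bp
  56–96 → 41 bp
  97–124 then 1–23 → 28 + 23 = 51 bp
Sorted largest to smallest: 51, 41, 32 bp.

51, 41, 32 bp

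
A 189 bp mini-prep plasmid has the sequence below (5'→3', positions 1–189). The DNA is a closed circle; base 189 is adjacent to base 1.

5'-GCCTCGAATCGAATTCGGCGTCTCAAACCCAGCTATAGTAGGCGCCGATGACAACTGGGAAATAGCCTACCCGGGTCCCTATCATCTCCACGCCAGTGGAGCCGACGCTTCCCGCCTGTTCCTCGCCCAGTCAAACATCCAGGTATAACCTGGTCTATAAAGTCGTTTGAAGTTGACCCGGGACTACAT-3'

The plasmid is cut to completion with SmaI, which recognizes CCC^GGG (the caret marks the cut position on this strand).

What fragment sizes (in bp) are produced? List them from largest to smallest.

SmaI sites (CCCGGG) start at positions 70, 177.
SmaI cuts after base 3 of each site, so after positions 72, 179.
Circular molecule, 2 cuts → 2 fragments:
  73–179 → 107 bp
  180–189 then 1–72 → 10 + 72 = 82 bp
Sorted largest to smallest: 107, 82 bp.

107, 82 bp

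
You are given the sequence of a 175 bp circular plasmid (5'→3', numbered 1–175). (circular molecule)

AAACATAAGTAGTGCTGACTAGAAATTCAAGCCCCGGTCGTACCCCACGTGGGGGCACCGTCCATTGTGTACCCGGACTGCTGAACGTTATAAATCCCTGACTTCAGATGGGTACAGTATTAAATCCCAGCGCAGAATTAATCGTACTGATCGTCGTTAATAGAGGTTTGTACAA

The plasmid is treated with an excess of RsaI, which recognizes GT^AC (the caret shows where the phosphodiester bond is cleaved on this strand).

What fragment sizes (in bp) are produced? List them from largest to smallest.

45, 43, 32, 29, 26 bp

RsaI sites (GTAC) start at positions 40, 69, 112, 144, 170.
RsaI cuts after base 2 of each site, so after positions 41, 70, 113, 145, 171.
Circular molecule, 5 cuts → 5 fragments:
  42–70 → 29 bp
  71–113 → 43 bp
  114–145 → 32 bp
  146–171 → 26 bp
  172–175 then 1–41 → 4 + 41 = 45 bp
Sorted largest to smallest: 45, 43, 32, 29, 26 bp.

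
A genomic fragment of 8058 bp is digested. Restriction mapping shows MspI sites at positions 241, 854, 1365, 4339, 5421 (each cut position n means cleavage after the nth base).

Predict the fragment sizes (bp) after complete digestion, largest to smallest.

2974, 2637, 1082, 613, 511, 241 bp

Linear molecule, 5 cuts → 6 fragments:
  241 − 0 = 241 bp
  854 − 241 = 613 bp
  1365 − 854 = 511 bp
  4339 − 1365 = 2974 bp
  5421 − 4339 = 1082 bp
  8058 − 5421 = 2637 bp
Sorted largest to smallest: 2974, 2637, 1082, 613, 511, 241 bp.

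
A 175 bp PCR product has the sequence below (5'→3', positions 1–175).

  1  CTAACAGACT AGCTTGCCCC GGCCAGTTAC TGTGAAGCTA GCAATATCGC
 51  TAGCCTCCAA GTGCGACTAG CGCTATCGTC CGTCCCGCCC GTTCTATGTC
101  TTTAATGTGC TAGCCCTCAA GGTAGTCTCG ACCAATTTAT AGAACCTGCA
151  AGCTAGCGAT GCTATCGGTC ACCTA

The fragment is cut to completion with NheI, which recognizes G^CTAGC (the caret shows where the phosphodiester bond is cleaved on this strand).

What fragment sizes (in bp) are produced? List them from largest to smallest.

60, 43, 37, 23, 12 bp

NheI sites (GCTAGC) start at positions 37, 49, 109, 152.
NheI cuts after the first base of each site, so after positions 37, 49, 109, 152.
Linear molecule, 4 cuts → 5 fragments:
  1–37 → 37 bp
  38–49 → 12 bp
  50–109 → 60 bp
  110–152 → 43 bp
  153–175 → 23 bp
Sorted largest to smallest: 60, 43, 37, 23, 12 bp.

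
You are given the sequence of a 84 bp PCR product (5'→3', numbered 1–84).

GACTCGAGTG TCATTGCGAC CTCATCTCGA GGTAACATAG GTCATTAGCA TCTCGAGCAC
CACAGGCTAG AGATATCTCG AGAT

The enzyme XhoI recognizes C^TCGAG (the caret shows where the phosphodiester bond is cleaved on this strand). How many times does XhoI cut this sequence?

4

CTCGAG occurs starting at positions 3, 26, 52, 77.
XhoI cuts at 4 sites.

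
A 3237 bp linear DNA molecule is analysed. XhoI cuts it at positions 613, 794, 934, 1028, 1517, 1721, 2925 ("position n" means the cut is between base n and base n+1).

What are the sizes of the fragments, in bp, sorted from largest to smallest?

1204, 613, 489, 312, 204, 181, 140, 94 bp

Linear molecule, 7 cuts → 8 fragments:
  613 − 0 = 613 bp
  794 − 613 = 181 bp
  934 − 794 = 140 bp
  1028 − 934 = 94 bp
  1517 − 1028 = 489 bp
  1721 − 1517 = 204 bp
  2925 − 1721 = 1204 bp
  3237 − 2925 = 312 bp
Sorted largest to smallest: 1204, 613, 489, 312, 204, 181, 140, 94 bp.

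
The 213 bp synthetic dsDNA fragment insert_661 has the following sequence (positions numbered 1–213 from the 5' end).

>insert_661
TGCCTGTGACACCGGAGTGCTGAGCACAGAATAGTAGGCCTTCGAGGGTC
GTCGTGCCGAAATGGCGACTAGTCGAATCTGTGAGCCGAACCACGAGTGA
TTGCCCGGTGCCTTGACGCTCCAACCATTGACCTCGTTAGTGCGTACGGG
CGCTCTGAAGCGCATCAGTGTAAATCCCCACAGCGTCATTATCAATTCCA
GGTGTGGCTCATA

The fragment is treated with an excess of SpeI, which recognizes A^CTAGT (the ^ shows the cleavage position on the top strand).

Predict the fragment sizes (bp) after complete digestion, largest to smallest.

The SpeI site (ACTAGT) starts at position 68.
SpeI cuts after the first base of each site, so after position 68.
Linear molecule, 1 cut → 2 fragments:
  1–68 → 68 bp
  69–213 → 145 bp
Sorted largest to smallest: 145, 68 bp.

145, 68 bp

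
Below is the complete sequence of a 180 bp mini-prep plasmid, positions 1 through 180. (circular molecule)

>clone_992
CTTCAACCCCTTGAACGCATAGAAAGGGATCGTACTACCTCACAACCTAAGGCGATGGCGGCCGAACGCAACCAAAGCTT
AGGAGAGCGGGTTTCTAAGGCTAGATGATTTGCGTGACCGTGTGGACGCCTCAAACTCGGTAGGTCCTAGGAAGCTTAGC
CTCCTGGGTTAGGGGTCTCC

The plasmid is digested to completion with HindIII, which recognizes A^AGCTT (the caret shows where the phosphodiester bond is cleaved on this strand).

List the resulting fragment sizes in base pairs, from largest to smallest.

103, 77 bp

HindIII sites (AAGCTT) start at positions 75, 152.
HindIII cuts after the first base of each site, so after positions 75, 152.
Circular molecule, 2 cuts → 2 fragments:
  76–152 → 77 bp
  153–180 then 1–75 → 28 + 75 = 103 bp
Sorted largest to smallest: 103, 77 bp.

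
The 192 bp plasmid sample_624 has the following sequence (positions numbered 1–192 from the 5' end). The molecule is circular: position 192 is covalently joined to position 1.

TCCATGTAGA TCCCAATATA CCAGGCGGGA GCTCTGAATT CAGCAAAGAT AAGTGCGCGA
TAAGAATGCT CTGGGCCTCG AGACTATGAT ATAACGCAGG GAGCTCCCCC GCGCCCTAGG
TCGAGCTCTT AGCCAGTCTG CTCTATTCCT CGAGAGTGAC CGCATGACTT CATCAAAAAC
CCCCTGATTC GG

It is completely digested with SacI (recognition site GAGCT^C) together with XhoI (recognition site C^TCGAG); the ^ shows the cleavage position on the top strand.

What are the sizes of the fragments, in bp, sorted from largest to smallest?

76, 44, 28, 22, 22 bp

SacI sites (GAGCTC) start at positions 29, 101, 123.
SacI cuts after base 5 of each site (before the last base), so after positions 33, 105, 127.
XhoI sites (CTCGAG) start at positions 77, 149.
XhoI cuts after the first base of each site, so after positions 77, 149.
Combined cut positions: 33, 77, 105, 127, 149.
Circular molecule, 5 cuts → 5 fragments:
  34–77 → 44 bp
  78–105 → 28 bp
  106–127 → 22 bp
  128–149 → 22 bp
  150–192 then 1–33 → 43 + 33 = 76 bp
Sorted largest to smallest: 76, 44, 28, 22, 22 bp.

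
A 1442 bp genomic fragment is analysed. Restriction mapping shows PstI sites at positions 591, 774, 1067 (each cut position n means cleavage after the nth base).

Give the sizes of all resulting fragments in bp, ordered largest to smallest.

591, 375, 293, 183 bp

Linear molecule, 3 cuts → 4 fragments:
  591 − 0 = 591 bp
  774 − 591 = 183 bp
  1067 − 774 = 293 bp
  1442 − 1067 = 375 bp
Sorted largest to smallest: 591, 375, 293, 183 bp.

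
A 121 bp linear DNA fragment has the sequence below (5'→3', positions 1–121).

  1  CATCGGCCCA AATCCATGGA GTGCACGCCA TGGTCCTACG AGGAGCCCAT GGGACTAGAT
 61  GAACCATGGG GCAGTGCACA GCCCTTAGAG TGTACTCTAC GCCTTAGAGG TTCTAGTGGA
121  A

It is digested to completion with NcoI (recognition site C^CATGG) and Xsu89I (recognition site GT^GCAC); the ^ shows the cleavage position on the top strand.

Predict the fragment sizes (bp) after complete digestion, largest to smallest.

46, 19, 17, 14, 11, 8, 6 bp

NcoI sites (CCATGG) start at positions 14, 28, 47, 64.
NcoI cuts after the first base of each site, so after positions 14, 28, 47, 64.
Xsu89I sites (GTGCAC) start at positions 21, 74.
Xsu89I cuts after base 2 of each site, so after positions 22, 75.
Combined cut positions: 14, 22, 28, 47, 64, 75.
Linear molecule, 6 cuts → 7 fragments:
  1–14 → 14 bp
  15–22 → 8 bp
  23–28 → 6 bp
  29–47 → 19 bp
  48–64 → 17 bp
  65–75 → 11 bp
  76–121 → 46 bp
Sorted largest to smallest: 46, 19, 17, 14, 11, 8, 6 bp.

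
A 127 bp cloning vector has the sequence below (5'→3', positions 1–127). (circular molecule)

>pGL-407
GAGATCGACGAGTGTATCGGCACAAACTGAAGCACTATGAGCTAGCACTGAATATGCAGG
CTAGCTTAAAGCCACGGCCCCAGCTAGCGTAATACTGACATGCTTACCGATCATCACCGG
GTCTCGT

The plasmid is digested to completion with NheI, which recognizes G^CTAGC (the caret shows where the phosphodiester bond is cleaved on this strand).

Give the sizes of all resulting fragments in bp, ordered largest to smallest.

85, 23, 19 bp

NheI sites (GCTAGC) start at positions 41, 60, 83.
NheI cuts after the first base of each site, so after positions 41, 60, 83.
Circular molecule, 3 cuts → 3 fragments:
  42–60 → 19 bp
  61–83 → 23 bp
  84–127 then 1–41 → 44 + 41 = 85 bp
Sorted largest to smallest: 85, 23, 19 bp.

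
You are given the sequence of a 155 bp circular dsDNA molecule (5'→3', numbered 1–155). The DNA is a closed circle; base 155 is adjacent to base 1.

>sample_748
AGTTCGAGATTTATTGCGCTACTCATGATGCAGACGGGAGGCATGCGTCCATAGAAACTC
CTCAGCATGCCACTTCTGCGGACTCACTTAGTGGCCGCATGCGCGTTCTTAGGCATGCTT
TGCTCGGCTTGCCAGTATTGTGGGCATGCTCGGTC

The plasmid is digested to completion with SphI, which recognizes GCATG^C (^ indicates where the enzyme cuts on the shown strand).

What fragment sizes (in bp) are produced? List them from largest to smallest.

52, 32, 31, 24, 16 bp

SphI sites (GCATGC) start at positions 41, 65, 97, 113, 144.
SphI cuts after base 5 of each site (before the last base), so after positions 45, 69, 101, 117, 148.
Circular molecule, 5 cuts → 5 fragments:
  46–69 → 24 bp
  70–101 → 32 bp
  102–117 → 16 bp
  118–148 → 31 bp
  149–155 then 1–45 → 7 + 45 = 52 bp
Sorted largest to smallest: 52, 32, 31, 24, 16 bp.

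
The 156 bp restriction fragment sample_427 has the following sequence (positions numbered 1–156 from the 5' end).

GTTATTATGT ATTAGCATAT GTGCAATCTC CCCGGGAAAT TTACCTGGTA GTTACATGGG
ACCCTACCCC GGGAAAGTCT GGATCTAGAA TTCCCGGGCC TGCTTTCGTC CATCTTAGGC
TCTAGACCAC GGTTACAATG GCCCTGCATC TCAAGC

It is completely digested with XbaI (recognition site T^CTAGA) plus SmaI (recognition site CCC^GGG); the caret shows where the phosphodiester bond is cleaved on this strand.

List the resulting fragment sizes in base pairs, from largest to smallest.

37, 35, 33, 26, 14, 11 bp

XbaI sites (TCTAGA) start at positions 84, 121.
XbaI cuts after the first base of each site, so after positions 84, 121.
SmaI sites (CCCGGG) start at positions 31, 68, 93.
SmaI cuts after base 3 of each site, so after positions 33, 70, 95.
Combined cut positions: 33, 70, 84, 95, 121.
Linear molecule, 5 cuts → 6 fragments:
  1–33 → 33 bp
  34–70 → 37 bp
  71–84 → 14 bp
  85–95 → 11 bp
  96–121 → 26 bp
  122–156 → 35 bp
Sorted largest to smallest: 37, 35, 33, 26, 14, 11 bp.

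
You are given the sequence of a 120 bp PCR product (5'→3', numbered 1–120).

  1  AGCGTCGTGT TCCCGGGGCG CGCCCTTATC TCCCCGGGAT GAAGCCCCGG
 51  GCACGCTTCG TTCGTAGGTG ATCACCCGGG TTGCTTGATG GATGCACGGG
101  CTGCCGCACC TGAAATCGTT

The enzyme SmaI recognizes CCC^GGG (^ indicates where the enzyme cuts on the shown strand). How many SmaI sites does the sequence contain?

CCCGGG occurs starting at positions 12, 33, 46, 75.
SmaI cuts at 4 sites.

4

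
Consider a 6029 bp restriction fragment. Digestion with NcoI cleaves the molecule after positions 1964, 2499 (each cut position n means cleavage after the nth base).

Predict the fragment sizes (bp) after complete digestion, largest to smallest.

3530, 1964, 535 bp

Linear molecule, 2 cuts → 3 fragments:
  1964 − 0 = 1964 bp
  2499 − 1964 = 535 bp
  6029 − 2499 = 3530 bp
Sorted largest to smallest: 3530, 1964, 535 bp.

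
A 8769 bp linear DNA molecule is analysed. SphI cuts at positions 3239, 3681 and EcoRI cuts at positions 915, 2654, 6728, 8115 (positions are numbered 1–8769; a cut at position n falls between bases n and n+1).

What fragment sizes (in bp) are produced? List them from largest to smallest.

3047, 1739, 1387, 915, 654, 585, 442 bp

Combined cut positions (sorted): 915, 2654, 3239, 3681, 6728, 8115.
Linear molecule, 6 cuts → 7 fragments:
  915 − 0 = 915 bp
  2654 − 915 = 1739 bp
  3239 − 2654 = 585 bp
  3681 − 3239 = 442 bp
  6728 − 3681 = 3047 bp
  8115 − 6728 = 1387 bp
  8769 − 8115 = 654 bp
Sorted largest to smallest: 3047, 1739, 1387, 915, 654, 585, 442 bp.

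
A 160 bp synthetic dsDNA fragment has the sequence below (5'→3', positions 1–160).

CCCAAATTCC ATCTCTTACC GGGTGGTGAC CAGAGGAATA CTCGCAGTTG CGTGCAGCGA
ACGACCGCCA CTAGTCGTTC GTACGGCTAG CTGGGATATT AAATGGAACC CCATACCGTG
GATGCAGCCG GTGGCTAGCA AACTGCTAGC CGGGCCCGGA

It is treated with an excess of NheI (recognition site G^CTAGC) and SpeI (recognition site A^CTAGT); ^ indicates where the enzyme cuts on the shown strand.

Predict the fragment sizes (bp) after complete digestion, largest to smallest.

70, 48, 16, 15, 11 bp

NheI sites (GCTAGC) start at positions 86, 134, 145.
NheI cuts after the first base of each site, so after positions 86, 134, 145.
The SpeI site (ACTAGT) starts at position 70.
SpeI cuts after the first base of each site, so after position 70.
Combined cut positions: 70, 86, 134, 145.
Linear molecule, 4 cuts → 5 fragments:
  1–70 → 70 bp
  71–86 → 16 bp
  87–134 → 48 bp
  135–145 → 11 bp
  146–160 → 15 bp
Sorted largest to smallest: 70, 48, 16, 15, 11 bp.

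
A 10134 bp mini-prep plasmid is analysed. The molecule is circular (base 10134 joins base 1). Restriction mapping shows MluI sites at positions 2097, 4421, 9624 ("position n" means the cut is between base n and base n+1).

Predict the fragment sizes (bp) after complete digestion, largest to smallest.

5203, 2607, 2324 bp

Circular molecule, 3 cuts → 3 fragments:
  4421 − 2097 = 2324 bp
  9624 − 4421 = 5203 bp
  wrap: 10134 − 9624 + 2097 = 2607 bp
Sorted largest to smallest: 5203, 2607, 2324 bp.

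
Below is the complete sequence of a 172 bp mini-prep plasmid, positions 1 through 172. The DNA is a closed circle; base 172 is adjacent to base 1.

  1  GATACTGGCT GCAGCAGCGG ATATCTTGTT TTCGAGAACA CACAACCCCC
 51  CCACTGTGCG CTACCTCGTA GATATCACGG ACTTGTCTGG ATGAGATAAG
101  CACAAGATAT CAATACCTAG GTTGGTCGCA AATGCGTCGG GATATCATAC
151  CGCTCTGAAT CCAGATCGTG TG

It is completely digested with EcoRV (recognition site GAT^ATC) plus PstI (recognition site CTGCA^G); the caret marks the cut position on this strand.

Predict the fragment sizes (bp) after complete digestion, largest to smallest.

EcoRV sites (GATATC) start at positions 20, 71, 106, 141.
EcoRV cuts after base 3 of each site, so after positions 22, 73, 108, 143.
The PstI site (CTGCAG) starts at position 9.
PstI cuts after base 5 of each site (before the last base), so after position 13.
Combined cut positions: 13, 22, 73, 108, 143.
Circular molecule, 5 cuts → 5 fragments:
  14–22 → 9 bp
  23–73 → 51 bp
  74–108 → 35 bp
  109–143 → 35 bp
  144–172 then 1–13 → 29 + 13 = 42 bp
Sorted largest to smallest: 51, 42, 35, 35, 9 bp.

51, 42, 35, 35, 9 bp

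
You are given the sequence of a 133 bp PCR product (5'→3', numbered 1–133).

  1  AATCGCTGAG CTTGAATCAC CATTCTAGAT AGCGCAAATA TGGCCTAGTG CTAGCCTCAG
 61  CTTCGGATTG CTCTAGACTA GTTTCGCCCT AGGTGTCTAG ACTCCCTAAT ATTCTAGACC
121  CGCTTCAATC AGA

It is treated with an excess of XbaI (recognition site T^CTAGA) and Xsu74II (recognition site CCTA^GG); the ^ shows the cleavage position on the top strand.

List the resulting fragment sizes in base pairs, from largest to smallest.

XbaI sites (TCTAGA) start at positions 24, 72, 96, 113.
XbaI cuts after the first base of each site, so after positions 24, 72, 96, 113.
The Xsu74II site (CCTAGG) starts at position 88.
Xsu74II cuts after base 4 of each site, so after position 91.
Combined cut positions: 24, 72, 91, 96, 113.
Linear molecule, 5 cuts → 6 fragments:
  1–24 → 24 bp
  25–72 → 48 bp
  73–91 → 19 bp
  92–96 → 5 bp
  97–113 → 17 bp
  114–133 → 20 bp
Sorted largest to smallest: 48, 24, 20, 19, 17, 5 bp.

48, 24, 20, 19, 17, 5 bp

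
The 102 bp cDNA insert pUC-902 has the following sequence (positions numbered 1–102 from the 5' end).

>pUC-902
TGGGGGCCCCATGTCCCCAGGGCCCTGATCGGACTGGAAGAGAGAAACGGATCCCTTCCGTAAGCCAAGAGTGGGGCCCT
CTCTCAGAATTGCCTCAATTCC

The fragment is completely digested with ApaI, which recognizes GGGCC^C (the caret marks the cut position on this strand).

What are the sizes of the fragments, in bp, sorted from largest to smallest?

ApaI sites (GGGCCC) start at positions 4, 20, 74.
ApaI cuts after base 5 of each site (before the last base), so after positions 8, 24, 78.
Linear molecule, 3 cuts → 4 fragments:
  1–8 → 8 bp
  9–24 → 16 bp
  25–78 → 54 bp
  79–102 → 24 bp
Sorted largest to smallest: 54, 24, 16, 8 bp.

54, 24, 16, 8 bp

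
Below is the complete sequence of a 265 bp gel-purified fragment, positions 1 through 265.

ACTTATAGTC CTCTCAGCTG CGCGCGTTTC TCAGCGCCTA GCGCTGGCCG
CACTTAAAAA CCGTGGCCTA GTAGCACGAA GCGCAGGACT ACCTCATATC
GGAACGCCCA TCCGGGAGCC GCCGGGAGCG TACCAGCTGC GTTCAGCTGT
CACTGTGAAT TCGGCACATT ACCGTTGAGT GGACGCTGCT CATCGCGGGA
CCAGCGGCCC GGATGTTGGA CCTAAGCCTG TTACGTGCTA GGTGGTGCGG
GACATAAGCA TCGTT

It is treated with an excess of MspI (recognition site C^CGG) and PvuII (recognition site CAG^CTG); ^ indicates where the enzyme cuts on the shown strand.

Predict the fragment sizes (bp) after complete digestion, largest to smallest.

MspI sites (CCGG) start at positions 112, 122, 209.
MspI cuts after the first base of each site, so after positions 112, 122, 209.
PvuII sites (CAGCTG) start at positions 15, 134, 144.
PvuII cuts after base 3 of each site, so after positions 17, 136, 146.
Combined cut positions: 17, 112, 122, 136, 146, 209.
Linear molecule, 6 cuts → 7 fragments:
  1–17 → 17 bp
  18–112 → 95 bp
  113–122 → 10 bp
  123–136 → 14 bp
  137–146 → 10 bp
  147–209 → 63 bp
  210–265 → 56 bp
Sorted largest to smallest: 95, 63, 56, 17, 14, 10, 10 bp.

95, 63, 56, 17, 14, 10, 10 bp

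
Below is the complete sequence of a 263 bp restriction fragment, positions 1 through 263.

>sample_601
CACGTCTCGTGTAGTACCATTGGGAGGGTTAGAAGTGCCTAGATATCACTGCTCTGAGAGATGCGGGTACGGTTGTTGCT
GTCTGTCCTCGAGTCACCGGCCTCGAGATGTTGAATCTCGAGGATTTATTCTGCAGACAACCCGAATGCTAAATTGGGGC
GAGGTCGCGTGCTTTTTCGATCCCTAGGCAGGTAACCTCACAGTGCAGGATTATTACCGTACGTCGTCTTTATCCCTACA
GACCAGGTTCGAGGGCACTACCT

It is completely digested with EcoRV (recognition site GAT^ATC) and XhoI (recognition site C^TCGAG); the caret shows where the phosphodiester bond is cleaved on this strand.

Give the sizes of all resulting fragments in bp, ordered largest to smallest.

146, 44, 44, 15, 14 bp

The EcoRV site (GATATC) starts at position 42.
EcoRV cuts after base 3 of each site, so after position 44.
XhoI sites (CTCGAG) start at positions 88, 102, 117.
XhoI cuts after the first base of each site, so after positions 88, 102, 117.
Combined cut positions: 44, 88, 102, 117.
Linear molecule, 4 cuts → 5 fragments:
  1–44 → 44 bp
  45–88 → 44 bp
  89–102 → 14 bp
  103–117 → 15 bp
  118–263 → 146 bp
Sorted largest to smallest: 146, 44, 44, 15, 14 bp.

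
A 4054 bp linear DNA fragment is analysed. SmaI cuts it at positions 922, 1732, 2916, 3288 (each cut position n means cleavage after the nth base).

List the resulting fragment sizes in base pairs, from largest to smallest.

1184, 922, 810, 766, 372 bp

Linear molecule, 4 cuts → 5 fragments:
  922 − 0 = 922 bp
  1732 − 922 = 810 bp
  2916 − 1732 = 1184 bp
  3288 − 2916 = 372 bp
  4054 − 3288 = 766 bp
Sorted largest to smallest: 1184, 922, 810, 766, 372 bp.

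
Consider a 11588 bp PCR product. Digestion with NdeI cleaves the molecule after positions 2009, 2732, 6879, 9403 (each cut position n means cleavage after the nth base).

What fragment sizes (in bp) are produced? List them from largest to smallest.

Linear molecule, 4 cuts → 5 fragments:
  2009 − 0 = 2009 bp
  2732 − 2009 = 723 bp
  6879 − 2732 = 4147 bp
  9403 − 6879 = 2524 bp
  11588 − 9403 = 2185 bp
Sorted largest to smallest: 4147, 2524, 2185, 2009, 723 bp.

4147, 2524, 2185, 2009, 723 bp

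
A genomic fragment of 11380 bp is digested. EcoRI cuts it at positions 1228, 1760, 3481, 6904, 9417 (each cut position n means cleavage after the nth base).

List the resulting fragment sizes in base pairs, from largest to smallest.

Linear molecule, 5 cuts → 6 fragments:
  1228 − 0 = 1228 bp
  1760 − 1228 = 532 bp
  3481 − 1760 = 1721 bp
  6904 − 3481 = 3423 bp
  9417 − 6904 = 2513 bp
  11380 − 9417 = 1963 bp
Sorted largest to smallest: 3423, 2513, 1963, 1721, 1228, 532 bp.

3423, 2513, 1963, 1721, 1228, 532 bp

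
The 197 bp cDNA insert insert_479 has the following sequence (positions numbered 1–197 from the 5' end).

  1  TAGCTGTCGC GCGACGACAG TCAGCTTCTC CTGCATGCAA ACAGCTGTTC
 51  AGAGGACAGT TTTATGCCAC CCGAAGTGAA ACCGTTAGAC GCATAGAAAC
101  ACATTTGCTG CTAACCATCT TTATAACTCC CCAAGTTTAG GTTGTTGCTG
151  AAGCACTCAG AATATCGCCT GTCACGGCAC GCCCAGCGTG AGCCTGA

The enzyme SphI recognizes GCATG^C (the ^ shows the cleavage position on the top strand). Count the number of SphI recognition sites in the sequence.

1

GCATGC occurs starting at position 33.
SphI cuts at 1 site.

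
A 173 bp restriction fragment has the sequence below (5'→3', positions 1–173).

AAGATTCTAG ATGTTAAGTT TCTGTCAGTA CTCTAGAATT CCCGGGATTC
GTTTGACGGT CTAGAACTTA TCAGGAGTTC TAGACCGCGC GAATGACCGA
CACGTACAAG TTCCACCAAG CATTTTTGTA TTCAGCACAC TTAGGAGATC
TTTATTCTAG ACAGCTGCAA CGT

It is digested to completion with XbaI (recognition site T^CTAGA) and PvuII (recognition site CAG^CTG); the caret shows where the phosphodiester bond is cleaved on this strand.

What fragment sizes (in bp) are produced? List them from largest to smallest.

77, 28, 26, 19, 9, 8, 6 bp

XbaI sites (TCTAGA) start at positions 6, 32, 60, 79, 156.
XbaI cuts after the first base of each site, so after positions 6, 32, 60, 79, 156.
The PvuII site (CAGCTG) starts at position 162.
PvuII cuts after base 3 of each site, so after position 164.
Combined cut positions: 6, 32, 60, 79, 156, 164.
Linear molecule, 6 cuts → 7 fragments:
  1–6 → 6 bp
  7–32 → 26 bp
  33–60 → 28 bp
  61–79 → 19 bp
  80–156 → 77 bp
  157–164 → 8 bp
  165–173 → 9 bp
Sorted largest to smallest: 77, 28, 26, 19, 9, 8, 6 bp.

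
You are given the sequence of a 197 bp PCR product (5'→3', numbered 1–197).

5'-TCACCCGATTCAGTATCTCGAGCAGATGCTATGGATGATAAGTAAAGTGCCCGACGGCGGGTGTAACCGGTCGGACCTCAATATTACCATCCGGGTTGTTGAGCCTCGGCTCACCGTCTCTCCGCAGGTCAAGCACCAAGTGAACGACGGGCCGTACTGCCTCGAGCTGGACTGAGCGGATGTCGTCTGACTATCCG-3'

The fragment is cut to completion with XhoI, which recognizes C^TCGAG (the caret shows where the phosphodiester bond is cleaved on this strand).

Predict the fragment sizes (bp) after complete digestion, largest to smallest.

144, 36, 17 bp

XhoI sites (CTCGAG) start at positions 17, 161.
XhoI cuts after the first base of each site, so after positions 17, 161.
Linear molecule, 2 cuts → 3 fragments:
  1–17 → 17 bp
  18–161 → 144 bp
  162–197 → 36 bp
Sorted largest to smallest: 144, 36, 17 bp.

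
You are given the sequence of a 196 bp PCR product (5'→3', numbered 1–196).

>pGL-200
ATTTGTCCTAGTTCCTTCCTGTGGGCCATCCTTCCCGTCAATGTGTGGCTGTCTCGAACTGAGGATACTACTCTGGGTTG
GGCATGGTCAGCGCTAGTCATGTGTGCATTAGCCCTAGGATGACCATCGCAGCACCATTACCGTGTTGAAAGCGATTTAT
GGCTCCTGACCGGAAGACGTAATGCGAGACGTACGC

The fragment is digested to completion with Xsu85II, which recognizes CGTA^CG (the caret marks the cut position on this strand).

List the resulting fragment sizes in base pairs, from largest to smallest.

The Xsu85II site (CGTACG) starts at position 190.
Xsu85II cuts after base 4 of each site, so after position 193.
Linear molecule, 1 cut → 2 fragments:
  1–193 → 193 bp
  194–196 → 3 bp
Sorted largest to smallest: 193, 3 bp.

193, 3 bp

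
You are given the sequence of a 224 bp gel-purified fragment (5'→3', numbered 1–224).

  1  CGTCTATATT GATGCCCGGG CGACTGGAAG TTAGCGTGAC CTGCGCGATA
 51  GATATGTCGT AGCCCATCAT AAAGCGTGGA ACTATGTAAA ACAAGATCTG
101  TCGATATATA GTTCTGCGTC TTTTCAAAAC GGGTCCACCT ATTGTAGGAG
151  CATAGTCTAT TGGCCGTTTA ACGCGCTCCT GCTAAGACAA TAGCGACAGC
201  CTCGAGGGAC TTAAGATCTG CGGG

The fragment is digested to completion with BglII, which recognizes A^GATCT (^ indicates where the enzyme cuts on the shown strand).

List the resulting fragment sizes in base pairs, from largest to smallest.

120, 94, 10 bp

BglII sites (AGATCT) start at positions 94, 214.
BglII cuts after the first base of each site, so after positions 94, 214.
Linear molecule, 2 cuts → 3 fragments:
  1–94 → 94 bp
  95–214 → 120 bp
  215–224 → 10 bp
Sorted largest to smallest: 120, 94, 10 bp.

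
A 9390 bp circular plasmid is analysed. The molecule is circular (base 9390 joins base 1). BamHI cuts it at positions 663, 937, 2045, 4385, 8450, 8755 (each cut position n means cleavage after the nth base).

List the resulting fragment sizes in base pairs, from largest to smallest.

Circular molecule, 6 cuts → 6 fragments:
  937 − 663 = 274 bp
  2045 − 937 = 1108 bp
  4385 − 2045 = 2340 bp
  8450 − 4385 = 4065 bp
  8755 − 8450 = 305 bp
  wrap: 9390 − 8755 + 663 = 1298 bp
Sorted largest to smallest: 4065, 2340, 1298, 1108, 305, 274 bp.

4065, 2340, 1298, 1108, 305, 274 bp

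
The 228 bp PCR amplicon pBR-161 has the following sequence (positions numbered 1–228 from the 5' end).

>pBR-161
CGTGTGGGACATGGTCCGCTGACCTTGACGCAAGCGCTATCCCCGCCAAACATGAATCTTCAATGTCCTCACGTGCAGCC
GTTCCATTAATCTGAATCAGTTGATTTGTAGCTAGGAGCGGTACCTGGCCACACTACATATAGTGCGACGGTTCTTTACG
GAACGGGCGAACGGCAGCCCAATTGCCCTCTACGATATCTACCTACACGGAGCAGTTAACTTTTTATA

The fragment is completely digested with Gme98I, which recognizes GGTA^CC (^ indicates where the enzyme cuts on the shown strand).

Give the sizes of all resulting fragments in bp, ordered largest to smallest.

123, 105 bp

The Gme98I site (GGTACC) starts at position 120.
Gme98I cuts after base 4 of each site, so after position 123.
Linear molecule, 1 cut → 2 fragments:
  1–123 → 123 bp
  124–228 → 105 bp
Sorted largest to smallest: 123, 105 bp.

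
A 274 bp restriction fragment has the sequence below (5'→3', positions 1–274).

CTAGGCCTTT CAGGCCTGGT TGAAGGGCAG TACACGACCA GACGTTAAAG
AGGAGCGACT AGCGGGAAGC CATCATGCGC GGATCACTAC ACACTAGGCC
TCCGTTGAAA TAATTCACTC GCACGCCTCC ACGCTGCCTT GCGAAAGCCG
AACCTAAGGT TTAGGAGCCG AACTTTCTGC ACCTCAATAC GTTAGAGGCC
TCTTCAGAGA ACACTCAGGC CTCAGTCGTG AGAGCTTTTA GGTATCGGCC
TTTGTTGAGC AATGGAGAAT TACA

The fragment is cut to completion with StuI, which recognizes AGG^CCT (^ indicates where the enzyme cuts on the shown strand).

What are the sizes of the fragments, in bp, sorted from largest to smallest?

StuI sites (AGGCCT) start at positions 3, 12, 96, 196, 217.
StuI cuts after base 3 of each site, so after positions 5, 14, 98, 198, 219.
Linear molecule, 5 cuts → 6 fragments:
  1–5 → 5 bp
  6–14 → 9 bp
  15–98 → 84 bp
  99–198 → 100 bp
  199–219 → 21 bp
  220–274 → 55 bp
Sorted largest to smallest: 100, 84, 55, 21, 9, 5 bp.

100, 84, 55, 21, 9, 5 bp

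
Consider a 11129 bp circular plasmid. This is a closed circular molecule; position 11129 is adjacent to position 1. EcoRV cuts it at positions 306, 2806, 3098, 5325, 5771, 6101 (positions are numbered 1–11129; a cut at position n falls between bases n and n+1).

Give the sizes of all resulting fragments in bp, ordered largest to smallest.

Circular molecule, 6 cuts → 6 fragments:
  2806 − 306 = 2500 bp
  3098 − 2806 = 292 bp
  5325 − 3098 = 2227 bp
  5771 − 5325 = 446 bp
  6101 − 5771 = 330 bp
  wrap: 11129 − 6101 + 306 = 5334 bp
Sorted largest to smallest: 5334, 2500, 2227, 446, 330, 292 bp.

5334, 2500, 2227, 446, 330, 292 bp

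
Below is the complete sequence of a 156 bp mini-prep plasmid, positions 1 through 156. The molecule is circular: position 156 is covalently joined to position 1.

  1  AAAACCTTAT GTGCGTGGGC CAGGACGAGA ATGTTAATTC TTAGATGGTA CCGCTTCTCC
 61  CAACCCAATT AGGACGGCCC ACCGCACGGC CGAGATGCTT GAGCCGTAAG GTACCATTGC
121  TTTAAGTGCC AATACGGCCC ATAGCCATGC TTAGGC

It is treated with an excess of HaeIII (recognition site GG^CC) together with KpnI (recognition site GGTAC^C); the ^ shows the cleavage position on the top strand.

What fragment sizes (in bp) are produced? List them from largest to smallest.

HaeIII sites (GGCC) start at positions 18, 76, 88, 136.
HaeIII cuts after base 2 of each site, so after positions 19, 77, 89, 137.
KpnI sites (GGTACC) start at positions 47, 110.
KpnI cuts after base 5 of each site (before the last base), so after positions 51, 114.
Combined cut positions: 19, 51, 77, 89, 114, 137.
Circular molecule, 6 cuts → 6 fragments:
  20–51 → 32 bp
  52–77 → 26 bp
  78–89 → 12 bp
  90–114 → 25 bp
  115–137 → 23 bp
  138–156 then 1–19 → 19 + 19 = 38 bp
Sorted largest to smallest: 38, 32, 26, 25, 23, 12 bp.

38, 32, 26, 25, 23, 12 bp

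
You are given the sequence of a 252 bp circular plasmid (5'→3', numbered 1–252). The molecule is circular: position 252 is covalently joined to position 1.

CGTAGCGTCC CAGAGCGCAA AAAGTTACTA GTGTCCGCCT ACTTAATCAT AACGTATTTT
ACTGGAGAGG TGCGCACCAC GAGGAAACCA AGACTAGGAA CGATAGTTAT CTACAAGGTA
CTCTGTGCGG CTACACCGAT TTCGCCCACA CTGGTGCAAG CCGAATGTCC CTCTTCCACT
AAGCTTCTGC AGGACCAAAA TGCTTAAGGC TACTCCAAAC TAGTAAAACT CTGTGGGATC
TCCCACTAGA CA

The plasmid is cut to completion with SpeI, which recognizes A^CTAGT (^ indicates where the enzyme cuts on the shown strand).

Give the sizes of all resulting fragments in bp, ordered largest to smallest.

SpeI sites (ACTAGT) start at positions 27, 219.
SpeI cuts after the first base of each site, so after positions 27, 219.
Circular molecule, 2 cuts → 2 fragments:
  28–219 → 192 bp
  220–252 then 1–27 → 33 + 27 = 60 bp
Sorted largest to smallest: 192, 60 bp.

192, 60 bp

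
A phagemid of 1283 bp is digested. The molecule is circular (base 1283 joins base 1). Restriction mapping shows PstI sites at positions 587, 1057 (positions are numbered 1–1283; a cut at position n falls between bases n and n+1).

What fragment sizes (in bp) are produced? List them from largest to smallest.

813, 470 bp

Circular molecule, 2 cuts → 2 fragments:
  1057 − 587 = 470 bp
  wrap: 1283 − 1057 + 587 = 813 bp
Sorted largest to smallest: 813, 470 bp.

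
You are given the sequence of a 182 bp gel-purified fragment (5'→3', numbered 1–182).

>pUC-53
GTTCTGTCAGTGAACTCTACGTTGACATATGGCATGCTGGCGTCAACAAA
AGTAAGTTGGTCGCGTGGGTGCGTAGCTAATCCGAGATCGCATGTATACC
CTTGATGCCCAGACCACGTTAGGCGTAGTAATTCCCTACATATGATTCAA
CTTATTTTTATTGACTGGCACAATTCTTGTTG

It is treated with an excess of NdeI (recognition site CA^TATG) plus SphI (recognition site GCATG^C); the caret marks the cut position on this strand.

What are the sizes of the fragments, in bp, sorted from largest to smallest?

NdeI sites (CATATG) start at positions 26, 139.
NdeI cuts after base 2 of each site, so after positions 27, 140.
The SphI site (GCATGC) starts at position 32.
SphI cuts after base 5 of each site (before the last base), so after position 36.
Combined cut positions: 27, 36, 140.
Linear molecule, 3 cuts → 4 fragments:
  1–27 → 27 bp
  28–36 → 9 bp
  37–140 → 104 bp
  141–182 → 42 bp
Sorted largest to smallest: 104, 42, 27, 9 bp.

104, 42, 27, 9 bp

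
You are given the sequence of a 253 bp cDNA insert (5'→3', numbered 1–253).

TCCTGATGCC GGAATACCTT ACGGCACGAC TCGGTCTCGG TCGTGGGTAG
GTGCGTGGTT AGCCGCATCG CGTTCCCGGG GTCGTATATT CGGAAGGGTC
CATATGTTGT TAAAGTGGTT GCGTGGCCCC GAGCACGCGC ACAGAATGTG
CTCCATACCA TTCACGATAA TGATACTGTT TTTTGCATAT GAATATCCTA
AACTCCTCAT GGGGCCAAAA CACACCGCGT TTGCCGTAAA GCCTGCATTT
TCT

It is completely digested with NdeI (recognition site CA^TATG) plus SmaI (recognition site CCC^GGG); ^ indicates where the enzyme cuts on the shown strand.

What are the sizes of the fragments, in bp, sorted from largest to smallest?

NdeI sites (CATATG) start at positions 101, 186.
NdeI cuts after base 2 of each site, so after positions 102, 187.
The SmaI site (CCCGGG) starts at position 75.
SmaI cuts after base 3 of each site, so after position 77.
Combined cut positions: 77, 102, 187.
Linear molecule, 3 cuts → 4 fragments:
  1–77 → 77 bp
  78–102 → 25 bp
  103–187 → 85 bp
  188–253 → 66 bp
Sorted largest to smallest: 85, 77, 66, 25 bp.

85, 77, 66, 25 bp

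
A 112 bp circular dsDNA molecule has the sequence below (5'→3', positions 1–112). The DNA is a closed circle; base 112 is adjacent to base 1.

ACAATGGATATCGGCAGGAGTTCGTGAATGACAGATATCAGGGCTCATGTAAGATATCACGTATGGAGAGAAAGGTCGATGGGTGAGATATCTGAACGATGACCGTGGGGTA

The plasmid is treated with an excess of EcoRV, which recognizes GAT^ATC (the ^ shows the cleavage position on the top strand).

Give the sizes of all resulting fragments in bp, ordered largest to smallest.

34, 32, 27, 19 bp

EcoRV sites (GATATC) start at positions 7, 34, 53, 87.
EcoRV cuts after base 3 of each site, so after positions 9, 36, 55, 89.
Circular molecule, 4 cuts → 4 fragments:
  10–36 → 27 bp
  37–55 → 19 bp
  56–89 → 34 bp
  90–112 then 1–9 → 23 + 9 = 32 bp
Sorted largest to smallest: 34, 32, 27, 19 bp.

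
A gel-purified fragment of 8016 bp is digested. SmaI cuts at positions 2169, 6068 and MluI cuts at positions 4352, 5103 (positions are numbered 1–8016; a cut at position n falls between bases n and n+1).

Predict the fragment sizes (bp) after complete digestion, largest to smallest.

Combined cut positions (sorted): 2169, 4352, 5103, 6068.
Linear molecule, 4 cuts → 5 fragments:
  2169 − 0 = 2169 bp
  4352 − 2169 = 2183 bp
  5103 − 4352 = 751 bp
  6068 − 5103 = 965 bp
  8016 − 6068 = 1948 bp
Sorted largest to smallest: 2183, 2169, 1948, 965, 751 bp.

2183, 2169, 1948, 965, 751 bp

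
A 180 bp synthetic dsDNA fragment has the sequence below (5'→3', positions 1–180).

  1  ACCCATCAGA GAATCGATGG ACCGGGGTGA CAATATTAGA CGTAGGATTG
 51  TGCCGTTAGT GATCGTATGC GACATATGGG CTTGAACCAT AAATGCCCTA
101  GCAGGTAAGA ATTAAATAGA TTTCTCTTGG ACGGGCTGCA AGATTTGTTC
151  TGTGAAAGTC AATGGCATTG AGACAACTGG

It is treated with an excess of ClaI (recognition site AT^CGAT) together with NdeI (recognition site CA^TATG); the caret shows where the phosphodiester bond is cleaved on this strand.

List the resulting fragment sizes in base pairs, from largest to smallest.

The ClaI site (ATCGAT) starts at position 13.
ClaI cuts after base 2 of each site, so after position 14.
The NdeI site (CATATG) starts at position 73.
NdeI cuts after base 2 of each site, so after position 74.
Combined cut positions: 14, 74.
Linear molecule, 2 cuts → 3 fragments:
  1–14 → 14 bp
  15–74 → 60 bp
  75–180 → 106 bp
Sorted largest to smallest: 106, 60, 14 bp.

106, 60, 14 bp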